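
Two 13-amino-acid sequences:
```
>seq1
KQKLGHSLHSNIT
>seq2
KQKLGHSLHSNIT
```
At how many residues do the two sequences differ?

No positions differ; the sequences are identical.

0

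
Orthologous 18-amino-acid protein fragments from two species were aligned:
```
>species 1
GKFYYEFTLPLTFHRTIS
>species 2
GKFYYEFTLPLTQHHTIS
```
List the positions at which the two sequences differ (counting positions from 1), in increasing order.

13, 15

Scanning 1-based: 13: F/Q; 15: R/H.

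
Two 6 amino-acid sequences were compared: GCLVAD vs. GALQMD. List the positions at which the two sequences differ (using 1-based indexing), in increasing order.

2, 4, 5

Differences at position 2 (C→A), position 4 (V→Q), position 5 (A→M).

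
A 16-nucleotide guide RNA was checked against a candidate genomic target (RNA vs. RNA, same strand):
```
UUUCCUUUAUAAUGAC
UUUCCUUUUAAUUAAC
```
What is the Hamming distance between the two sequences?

4

Comparing position by position, 4 sites differ: 9 (A/U), 10 (U/A), 12 (A/U), 14 (G/A).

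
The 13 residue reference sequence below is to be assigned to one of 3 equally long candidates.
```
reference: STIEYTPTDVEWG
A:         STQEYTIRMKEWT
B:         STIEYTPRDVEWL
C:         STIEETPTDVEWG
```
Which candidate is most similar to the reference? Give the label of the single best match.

C

Hamming distances to reference — A: 6; B: 2; C: 1.
Smallest is C with 1 mismatch.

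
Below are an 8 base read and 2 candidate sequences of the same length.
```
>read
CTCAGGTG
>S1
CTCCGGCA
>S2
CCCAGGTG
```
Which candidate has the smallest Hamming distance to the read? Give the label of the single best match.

S2

S1 differs at 3 bases; S2 differs at 1 base. The closest is S2.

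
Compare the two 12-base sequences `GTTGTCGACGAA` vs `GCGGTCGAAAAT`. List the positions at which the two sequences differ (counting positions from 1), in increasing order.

2, 3, 9, 10, 12

Scanning 1-based: 2: T/C; 3: T/G; 9: C/A; 10: G/A; 12: A/T.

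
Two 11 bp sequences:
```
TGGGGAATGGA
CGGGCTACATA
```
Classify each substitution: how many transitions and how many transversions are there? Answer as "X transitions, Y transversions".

3 transitions, 3 transversions

Mismatches (1-based):
base 1: T→C (pyrimidine→pyrimidine, transition)
base 5: G→C (purine→pyrimidine, transversion)
base 6: A→T (purine→pyrimidine, transversion)
base 8: T→C (pyrimidine→pyrimidine, transition)
base 9: G→A (purine→purine, transition)
base 10: G→T (purine→pyrimidine, transversion)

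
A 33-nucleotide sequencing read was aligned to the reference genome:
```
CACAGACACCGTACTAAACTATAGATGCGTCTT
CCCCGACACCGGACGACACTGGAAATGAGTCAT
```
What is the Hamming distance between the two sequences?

10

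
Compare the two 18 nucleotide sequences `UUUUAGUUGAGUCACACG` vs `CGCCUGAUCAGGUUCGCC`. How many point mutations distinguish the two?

12

The sequences differ at sites 1, 2, 3, 4, 5, 7, 9, 12, 13, 14, 16, 18 (1-based) — 12 in total.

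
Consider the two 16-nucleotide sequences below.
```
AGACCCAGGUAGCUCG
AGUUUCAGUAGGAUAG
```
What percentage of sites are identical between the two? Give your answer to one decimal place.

50.0%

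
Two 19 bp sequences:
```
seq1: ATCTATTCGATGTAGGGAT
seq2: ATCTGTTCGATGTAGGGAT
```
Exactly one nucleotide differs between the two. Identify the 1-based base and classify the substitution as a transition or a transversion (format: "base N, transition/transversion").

The sequences differ only at base 5: A→G (purine→purine), a transition.

base 5, transition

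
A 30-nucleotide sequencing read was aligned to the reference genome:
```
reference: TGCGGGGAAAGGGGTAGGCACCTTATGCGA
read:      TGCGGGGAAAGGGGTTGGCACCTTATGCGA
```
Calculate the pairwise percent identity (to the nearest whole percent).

97%

1 position differs (16), so 29 of 30 match: 29/30 = 96.67%.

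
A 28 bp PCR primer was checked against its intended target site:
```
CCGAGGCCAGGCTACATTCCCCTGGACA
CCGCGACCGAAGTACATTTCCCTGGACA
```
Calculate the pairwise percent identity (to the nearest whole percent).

Mismatches at positions 4, 6, 9, 10, 11, 12, 19 (1-based): 7 of 28.
Identical positions: 21/28 = 75% → 75%.

75%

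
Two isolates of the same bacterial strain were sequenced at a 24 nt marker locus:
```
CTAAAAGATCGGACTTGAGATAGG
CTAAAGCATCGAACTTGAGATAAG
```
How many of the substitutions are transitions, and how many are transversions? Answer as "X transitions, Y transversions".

Transitions (purine↔purine or pyrimidine↔pyrimidine): 6 A→G, 12 G→A, 23 G→A.
Transversions (purine↔pyrimidine): 7 G→C.

3 transitions, 1 transversion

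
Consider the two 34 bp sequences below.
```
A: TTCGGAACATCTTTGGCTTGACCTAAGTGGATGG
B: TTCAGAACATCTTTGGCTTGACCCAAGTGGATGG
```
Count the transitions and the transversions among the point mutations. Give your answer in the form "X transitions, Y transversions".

2 transitions, 0 transversions

Mismatches (1-based):
base 4: G→A (purine→purine, transition)
base 24: T→C (pyrimidine→pyrimidine, transition)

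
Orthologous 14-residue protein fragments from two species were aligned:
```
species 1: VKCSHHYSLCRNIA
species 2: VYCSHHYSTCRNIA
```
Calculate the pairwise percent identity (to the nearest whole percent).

86%

2 positions differ (2, 9), so 12 of 14 match: 12/14 = 85.71%.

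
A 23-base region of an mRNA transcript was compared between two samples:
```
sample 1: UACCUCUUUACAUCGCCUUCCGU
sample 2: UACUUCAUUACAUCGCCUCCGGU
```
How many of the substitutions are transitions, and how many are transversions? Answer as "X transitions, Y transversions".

2 transitions, 2 transversions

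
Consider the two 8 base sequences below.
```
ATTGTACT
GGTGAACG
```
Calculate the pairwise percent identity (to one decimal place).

4 positions differ (1, 2, 5, 8), so 4 of 8 match: 4/8 = 50%.

50.0%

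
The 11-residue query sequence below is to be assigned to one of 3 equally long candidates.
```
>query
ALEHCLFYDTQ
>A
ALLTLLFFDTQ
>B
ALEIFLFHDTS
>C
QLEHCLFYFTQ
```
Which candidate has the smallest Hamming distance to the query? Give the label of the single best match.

A differs at 4 residues; B differs at 4 residues; C differs at 2 residues. The closest is C.

C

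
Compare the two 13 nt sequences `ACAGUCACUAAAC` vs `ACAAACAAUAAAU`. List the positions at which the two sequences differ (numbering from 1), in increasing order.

4, 5, 8, 13

Scanning 1-based: 4: G/A; 5: U/A; 8: C/A; 13: C/U.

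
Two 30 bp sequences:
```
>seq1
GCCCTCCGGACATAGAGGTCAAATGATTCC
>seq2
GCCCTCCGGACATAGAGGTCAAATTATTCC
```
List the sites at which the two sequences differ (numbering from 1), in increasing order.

Scanning 1-based: 25: G/T.

25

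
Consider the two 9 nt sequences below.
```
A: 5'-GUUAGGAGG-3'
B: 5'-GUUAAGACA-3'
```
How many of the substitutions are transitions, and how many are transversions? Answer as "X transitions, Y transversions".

2 transitions, 1 transversion

Mismatches (1-based):
base 5: G→A (purine→purine, transition)
base 8: G→C (purine→pyrimidine, transversion)
base 9: G→A (purine→purine, transition)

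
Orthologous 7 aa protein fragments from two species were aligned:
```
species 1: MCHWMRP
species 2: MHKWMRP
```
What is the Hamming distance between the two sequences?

2

The sequences differ at residues 2, 3 (1-based) — 2 in total.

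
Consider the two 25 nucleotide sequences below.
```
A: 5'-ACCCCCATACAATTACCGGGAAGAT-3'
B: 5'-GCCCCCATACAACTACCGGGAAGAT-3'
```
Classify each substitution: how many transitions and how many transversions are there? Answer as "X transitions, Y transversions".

2 transitions, 0 transversions

Mismatches (1-based):
site 1: A→G (purine→purine, transition)
site 13: T→C (pyrimidine→pyrimidine, transition)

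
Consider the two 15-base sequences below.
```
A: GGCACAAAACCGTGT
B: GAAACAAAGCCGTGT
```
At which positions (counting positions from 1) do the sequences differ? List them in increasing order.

Differences at position 2 (G→A), position 3 (C→A), position 9 (A→G).

2, 3, 9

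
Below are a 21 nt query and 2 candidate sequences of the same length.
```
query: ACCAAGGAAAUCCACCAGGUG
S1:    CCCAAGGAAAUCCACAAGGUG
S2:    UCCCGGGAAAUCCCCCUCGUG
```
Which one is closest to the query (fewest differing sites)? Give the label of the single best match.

S1

Hamming distances to query — S1: 2; S2: 6.
Smallest is S1 with 2 mismatches.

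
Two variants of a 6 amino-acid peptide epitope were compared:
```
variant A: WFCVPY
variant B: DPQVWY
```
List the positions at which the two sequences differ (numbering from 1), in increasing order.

1, 2, 3, 5

Scanning 1-based: 1: W/D; 2: F/P; 3: C/Q; 5: P/W.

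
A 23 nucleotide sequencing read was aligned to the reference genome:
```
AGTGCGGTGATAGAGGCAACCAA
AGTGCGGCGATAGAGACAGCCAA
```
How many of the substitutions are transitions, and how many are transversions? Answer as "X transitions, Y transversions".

3 transitions, 0 transversions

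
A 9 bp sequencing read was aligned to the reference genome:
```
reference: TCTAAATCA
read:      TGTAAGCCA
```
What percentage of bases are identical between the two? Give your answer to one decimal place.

66.7%

Mismatches at positions 2, 6, 7 (1-based): 3 of 9.
Identical positions: 6/9 = 66.67% → 66.7%.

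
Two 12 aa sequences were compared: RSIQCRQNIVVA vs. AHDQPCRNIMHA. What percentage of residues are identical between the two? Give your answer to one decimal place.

33.3%

Mismatches at positions 1, 2, 3, 5, 6, 7, 10, 11 (1-based): 8 of 12.
Identical positions: 4/12 = 33.33% → 33.3%.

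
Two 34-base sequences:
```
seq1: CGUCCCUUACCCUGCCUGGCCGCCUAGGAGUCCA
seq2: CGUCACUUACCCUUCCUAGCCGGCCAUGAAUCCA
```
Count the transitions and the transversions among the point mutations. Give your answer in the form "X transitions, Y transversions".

3 transitions, 4 transversions

Mismatches (1-based):
position 5: C→A (pyrimidine→purine, transversion)
position 14: G→U (purine→pyrimidine, transversion)
position 18: G→A (purine→purine, transition)
position 23: C→G (pyrimidine→purine, transversion)
position 25: U→C (pyrimidine→pyrimidine, transition)
position 27: G→U (purine→pyrimidine, transversion)
position 30: G→A (purine→purine, transition)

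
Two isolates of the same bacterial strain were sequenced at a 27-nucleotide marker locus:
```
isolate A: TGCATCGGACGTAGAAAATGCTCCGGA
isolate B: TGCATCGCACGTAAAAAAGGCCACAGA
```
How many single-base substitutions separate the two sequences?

Comparing position by position, 6 bases differ: 8 (G/C), 14 (G/A), 19 (T/G), 22 (T/C), 23 (C/A), 25 (G/A).

6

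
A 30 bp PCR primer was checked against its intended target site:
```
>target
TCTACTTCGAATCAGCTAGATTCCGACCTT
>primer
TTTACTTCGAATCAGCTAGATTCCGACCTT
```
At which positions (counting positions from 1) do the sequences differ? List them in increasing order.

Scanning 1-based: 2: C/T.

2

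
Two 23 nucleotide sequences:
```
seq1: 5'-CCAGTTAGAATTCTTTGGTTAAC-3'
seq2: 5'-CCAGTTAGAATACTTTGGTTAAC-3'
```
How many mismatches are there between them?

1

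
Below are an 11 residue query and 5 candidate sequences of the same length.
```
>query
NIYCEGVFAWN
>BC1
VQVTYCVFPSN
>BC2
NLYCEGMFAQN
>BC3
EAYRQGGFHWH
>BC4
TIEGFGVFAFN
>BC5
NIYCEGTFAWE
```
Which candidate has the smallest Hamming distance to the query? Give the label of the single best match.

BC5

BC1 differs at 8 residues; BC2 differs at 3 residues; BC3 differs at 7 residues; BC4 differs at 5 residues; BC5 differs at 2 residues. The closest is BC5.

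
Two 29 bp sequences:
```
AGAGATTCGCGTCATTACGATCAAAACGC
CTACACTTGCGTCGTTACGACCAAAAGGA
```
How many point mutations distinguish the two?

9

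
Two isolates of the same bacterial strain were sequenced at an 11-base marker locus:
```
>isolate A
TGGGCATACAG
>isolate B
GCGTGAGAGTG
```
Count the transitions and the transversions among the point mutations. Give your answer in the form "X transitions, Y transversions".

0 transitions, 7 transversions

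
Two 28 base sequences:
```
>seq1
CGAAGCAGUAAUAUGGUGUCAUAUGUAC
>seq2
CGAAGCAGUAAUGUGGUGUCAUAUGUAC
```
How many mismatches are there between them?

1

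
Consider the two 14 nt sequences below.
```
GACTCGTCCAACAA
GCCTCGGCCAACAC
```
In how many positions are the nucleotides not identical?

Mismatches (1-based): position 2: A→C; position 7: T→G; position 14: A→C.

3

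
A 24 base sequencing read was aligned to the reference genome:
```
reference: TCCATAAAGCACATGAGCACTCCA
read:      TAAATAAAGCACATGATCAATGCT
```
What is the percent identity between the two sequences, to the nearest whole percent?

6 positions differ (2, 3, 17, 20, 22, 24), so 18 of 24 match: 18/24 = 75%.

75%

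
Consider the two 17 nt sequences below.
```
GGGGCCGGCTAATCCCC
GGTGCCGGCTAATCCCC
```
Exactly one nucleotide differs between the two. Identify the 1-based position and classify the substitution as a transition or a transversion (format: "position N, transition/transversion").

position 3, transversion

Position 3 changes G→T. G is a purine and T is a pyrimidine, so this is a transversion.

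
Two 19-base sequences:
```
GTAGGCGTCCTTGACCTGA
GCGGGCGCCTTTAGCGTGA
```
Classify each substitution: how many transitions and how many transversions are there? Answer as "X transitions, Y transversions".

Mismatches (1-based):
base 2: T→C (pyrimidine→pyrimidine, transition)
base 3: A→G (purine→purine, transition)
base 8: T→C (pyrimidine→pyrimidine, transition)
base 10: C→T (pyrimidine→pyrimidine, transition)
base 13: G→A (purine→purine, transition)
base 14: A→G (purine→purine, transition)
base 16: C→G (pyrimidine→purine, transversion)

6 transitions, 1 transversion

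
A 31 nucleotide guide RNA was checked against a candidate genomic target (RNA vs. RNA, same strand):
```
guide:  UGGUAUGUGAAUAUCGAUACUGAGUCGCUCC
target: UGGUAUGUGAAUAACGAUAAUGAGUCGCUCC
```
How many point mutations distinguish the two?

Mismatches (1-based): position 14: U→A; position 20: C→A.

2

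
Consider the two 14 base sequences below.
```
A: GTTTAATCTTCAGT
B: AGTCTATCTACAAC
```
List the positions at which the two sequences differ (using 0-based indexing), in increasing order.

Differences at position 0 (G→A), position 1 (T→G), position 3 (T→C), position 4 (A→T), position 9 (T→A), position 12 (G→A), position 13 (T→C).

0, 1, 3, 4, 9, 12, 13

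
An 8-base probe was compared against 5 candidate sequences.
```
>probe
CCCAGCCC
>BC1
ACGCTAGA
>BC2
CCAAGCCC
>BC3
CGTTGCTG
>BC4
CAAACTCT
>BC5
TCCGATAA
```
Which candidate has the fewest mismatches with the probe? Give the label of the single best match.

BC2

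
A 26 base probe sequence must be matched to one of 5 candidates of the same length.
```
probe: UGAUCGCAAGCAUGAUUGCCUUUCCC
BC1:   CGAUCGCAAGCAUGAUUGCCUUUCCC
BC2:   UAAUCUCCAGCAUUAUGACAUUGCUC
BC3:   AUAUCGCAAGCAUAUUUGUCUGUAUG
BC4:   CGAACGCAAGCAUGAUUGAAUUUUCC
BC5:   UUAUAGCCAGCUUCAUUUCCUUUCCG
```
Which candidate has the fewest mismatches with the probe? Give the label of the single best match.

BC1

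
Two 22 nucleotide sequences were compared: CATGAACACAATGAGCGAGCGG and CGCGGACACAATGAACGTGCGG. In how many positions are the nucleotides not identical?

The sequences differ at positions 2, 3, 5, 15, 18 (1-based) — 5 in total.

5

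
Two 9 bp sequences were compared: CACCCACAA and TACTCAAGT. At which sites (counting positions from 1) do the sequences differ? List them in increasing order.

1, 4, 7, 8, 9

Scanning 1-based: 1: C/T; 4: C/T; 7: C/A; 8: A/G; 9: A/T.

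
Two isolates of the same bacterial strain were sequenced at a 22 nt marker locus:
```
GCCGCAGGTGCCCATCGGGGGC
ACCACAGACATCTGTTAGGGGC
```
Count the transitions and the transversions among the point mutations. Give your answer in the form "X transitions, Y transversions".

10 transitions, 0 transversions

Transitions (purine↔purine or pyrimidine↔pyrimidine): 1 G→A, 4 G→A, 8 G→A, 9 T→C, 10 G→A, 11 C→T, 13 C→T, 14 A→G, 16 C→T, 17 G→A.
Transversions (purine↔pyrimidine): none.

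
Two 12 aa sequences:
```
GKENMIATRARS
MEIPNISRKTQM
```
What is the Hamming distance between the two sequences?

11

Comparing position by position, 11 residues differ: 1 (G/M), 2 (K/E), 3 (E/I), 4 (N/P), 5 (M/N), 7 (A/S), 8 (T/R), 9 (R/K), 10 (A/T), 11 (R/Q), 12 (S/M).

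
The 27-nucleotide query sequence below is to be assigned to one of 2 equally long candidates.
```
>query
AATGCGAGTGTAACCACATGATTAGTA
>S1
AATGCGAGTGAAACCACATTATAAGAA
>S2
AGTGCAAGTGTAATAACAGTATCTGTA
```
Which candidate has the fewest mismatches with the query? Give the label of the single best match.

Hamming distances to query — S1: 4; S2: 8.
Smallest is S1 with 4 mismatches.

S1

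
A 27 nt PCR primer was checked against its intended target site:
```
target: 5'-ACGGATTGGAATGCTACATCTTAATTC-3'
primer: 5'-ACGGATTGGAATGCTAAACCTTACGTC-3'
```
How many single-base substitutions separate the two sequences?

Comparing position by position, 4 positions differ: 17 (C/A), 19 (T/C), 24 (A/C), 25 (T/G).

4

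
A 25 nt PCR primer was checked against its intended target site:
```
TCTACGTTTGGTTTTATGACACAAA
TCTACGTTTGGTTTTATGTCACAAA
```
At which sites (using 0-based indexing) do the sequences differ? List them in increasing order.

Scanning 0-based: 18: A/T.

18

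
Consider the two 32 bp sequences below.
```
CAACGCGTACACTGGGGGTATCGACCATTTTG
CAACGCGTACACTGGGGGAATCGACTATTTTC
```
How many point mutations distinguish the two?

3

The sequences differ at bases 19, 26, 32 (1-based) — 3 in total.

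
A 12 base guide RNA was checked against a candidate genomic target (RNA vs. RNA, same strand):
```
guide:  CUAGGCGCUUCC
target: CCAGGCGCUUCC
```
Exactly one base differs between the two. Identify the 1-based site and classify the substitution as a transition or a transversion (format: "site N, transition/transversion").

Site 2 changes U→C. U is a pyrimidine and C is a pyrimidine, so this is a transition.

site 2, transition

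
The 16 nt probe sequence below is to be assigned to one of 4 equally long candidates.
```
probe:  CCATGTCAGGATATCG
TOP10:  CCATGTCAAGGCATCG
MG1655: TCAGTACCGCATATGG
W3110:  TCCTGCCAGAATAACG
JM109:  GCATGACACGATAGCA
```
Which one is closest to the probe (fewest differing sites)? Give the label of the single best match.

TOP10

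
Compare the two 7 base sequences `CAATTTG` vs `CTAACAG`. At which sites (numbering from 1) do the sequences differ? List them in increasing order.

Differences at site 2 (A→T), site 4 (T→A), site 5 (T→C), site 6 (T→A).

2, 4, 5, 6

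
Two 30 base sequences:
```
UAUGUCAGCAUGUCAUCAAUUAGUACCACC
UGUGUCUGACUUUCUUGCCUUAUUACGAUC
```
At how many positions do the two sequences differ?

12

Comparing position by position, 12 positions differ: 2 (A/G), 7 (A/U), 9 (C/A), 10 (A/C), 12 (G/U), 15 (A/U), 17 (C/G), 18 (A/C), 19 (A/C), 23 (G/U), 27 (C/G), 29 (C/U).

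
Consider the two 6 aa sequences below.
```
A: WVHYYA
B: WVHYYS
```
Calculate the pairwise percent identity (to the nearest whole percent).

83%

Mismatch at position 6 (1-based): 1 of 6.
Identical positions: 5/6 = 83.33% → 83%.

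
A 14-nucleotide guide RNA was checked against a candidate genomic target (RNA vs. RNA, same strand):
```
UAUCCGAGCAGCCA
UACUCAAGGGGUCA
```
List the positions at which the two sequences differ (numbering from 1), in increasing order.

Scanning 1-based: 3: U/C; 4: C/U; 6: G/A; 9: C/G; 10: A/G; 12: C/U.

3, 4, 6, 9, 10, 12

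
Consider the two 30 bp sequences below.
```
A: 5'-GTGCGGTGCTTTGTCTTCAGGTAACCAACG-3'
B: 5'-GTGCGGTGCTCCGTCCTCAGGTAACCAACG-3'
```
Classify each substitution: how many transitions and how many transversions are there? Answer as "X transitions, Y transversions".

3 transitions, 0 transversions

Transitions (purine↔purine or pyrimidine↔pyrimidine): 11 T→C, 12 T→C, 16 T→C.
Transversions (purine↔pyrimidine): none.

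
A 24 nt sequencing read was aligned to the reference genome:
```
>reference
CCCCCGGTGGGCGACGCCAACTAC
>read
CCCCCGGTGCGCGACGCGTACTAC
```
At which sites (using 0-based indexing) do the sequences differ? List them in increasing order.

Scanning 0-based: 9: G/C; 17: C/G; 18: A/T.

9, 17, 18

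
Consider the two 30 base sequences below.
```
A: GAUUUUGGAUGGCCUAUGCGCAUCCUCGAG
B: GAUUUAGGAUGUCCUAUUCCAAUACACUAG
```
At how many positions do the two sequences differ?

8

Comparing position by position, 8 positions differ: 6 (U/A), 12 (G/U), 18 (G/U), 20 (G/C), 21 (C/A), 24 (C/A), 26 (U/A), 28 (G/U).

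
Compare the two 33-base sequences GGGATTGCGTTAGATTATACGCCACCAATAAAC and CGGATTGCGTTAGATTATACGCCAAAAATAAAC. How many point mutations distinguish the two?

3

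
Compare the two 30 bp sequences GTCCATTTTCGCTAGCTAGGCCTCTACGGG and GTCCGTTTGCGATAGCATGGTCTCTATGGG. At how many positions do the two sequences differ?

Mismatches (1-based): position 5: A→G; position 9: T→G; position 12: C→A; position 17: T→A; position 18: A→T; position 21: C→T; position 27: C→T.

7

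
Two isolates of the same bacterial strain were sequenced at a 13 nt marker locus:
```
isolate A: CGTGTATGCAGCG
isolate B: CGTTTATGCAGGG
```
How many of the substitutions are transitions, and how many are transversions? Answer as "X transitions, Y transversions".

Mismatches (1-based):
site 4: G→T (purine→pyrimidine, transversion)
site 12: C→G (pyrimidine→purine, transversion)

0 transitions, 2 transversions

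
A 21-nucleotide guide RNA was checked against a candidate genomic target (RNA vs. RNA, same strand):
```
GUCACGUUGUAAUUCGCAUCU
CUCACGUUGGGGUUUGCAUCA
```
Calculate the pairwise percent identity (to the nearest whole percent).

71%

6 positions differ (1, 10, 11, 12, 15, 21), so 15 of 21 match: 15/21 = 71.43%.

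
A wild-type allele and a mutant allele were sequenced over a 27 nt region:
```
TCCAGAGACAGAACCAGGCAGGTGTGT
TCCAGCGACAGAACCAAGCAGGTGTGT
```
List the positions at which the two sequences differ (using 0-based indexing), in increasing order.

Differences at position 5 (A→C), position 16 (G→A).

5, 16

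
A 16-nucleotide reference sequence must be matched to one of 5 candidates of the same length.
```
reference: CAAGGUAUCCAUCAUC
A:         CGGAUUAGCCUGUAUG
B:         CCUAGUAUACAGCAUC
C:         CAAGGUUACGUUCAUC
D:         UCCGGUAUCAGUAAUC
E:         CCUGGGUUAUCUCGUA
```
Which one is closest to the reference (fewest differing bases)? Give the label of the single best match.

C

Hamming distances to reference — A: 9; B: 5; C: 4; D: 6; E: 9.
Smallest is C with 4 mismatches.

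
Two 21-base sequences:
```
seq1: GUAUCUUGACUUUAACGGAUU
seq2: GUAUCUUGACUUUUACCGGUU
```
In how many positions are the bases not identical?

Comparing position by position, 3 positions differ: 14 (A/U), 17 (G/C), 19 (A/G).

3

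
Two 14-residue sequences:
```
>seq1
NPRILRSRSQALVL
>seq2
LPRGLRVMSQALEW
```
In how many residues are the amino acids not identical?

Comparing position by position, 6 residues differ: 1 (N/L), 4 (I/G), 7 (S/V), 8 (R/M), 13 (V/E), 14 (L/W).

6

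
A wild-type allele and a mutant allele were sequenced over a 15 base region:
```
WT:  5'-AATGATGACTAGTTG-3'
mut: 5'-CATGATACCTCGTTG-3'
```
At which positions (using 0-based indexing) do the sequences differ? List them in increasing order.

Differences at position 0 (A→C), position 6 (G→A), position 7 (A→C), position 10 (A→C).

0, 6, 7, 10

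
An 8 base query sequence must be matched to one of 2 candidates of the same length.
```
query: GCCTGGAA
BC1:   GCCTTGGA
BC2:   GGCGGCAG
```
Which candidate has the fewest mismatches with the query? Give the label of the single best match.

BC1 differs at 2 bases; BC2 differs at 4 bases. The closest is BC1.

BC1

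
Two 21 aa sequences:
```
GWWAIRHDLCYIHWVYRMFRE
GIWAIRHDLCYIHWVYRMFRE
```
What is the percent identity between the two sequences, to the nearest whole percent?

95%

1 position differs (2), so 20 of 21 match: 20/21 = 95.24%.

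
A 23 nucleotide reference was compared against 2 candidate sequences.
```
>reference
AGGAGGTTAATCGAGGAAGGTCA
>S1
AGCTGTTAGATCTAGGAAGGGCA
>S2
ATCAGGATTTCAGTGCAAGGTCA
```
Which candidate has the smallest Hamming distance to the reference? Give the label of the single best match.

Hamming distances to reference — S1: 7; S2: 9.
Smallest is S1 with 7 mismatches.

S1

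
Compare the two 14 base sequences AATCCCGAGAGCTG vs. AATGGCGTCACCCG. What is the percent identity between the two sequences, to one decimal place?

Mismatches at positions 4, 5, 8, 9, 11, 13 (1-based): 6 of 14.
Identical positions: 8/14 = 57.14% → 57.1%.

57.1%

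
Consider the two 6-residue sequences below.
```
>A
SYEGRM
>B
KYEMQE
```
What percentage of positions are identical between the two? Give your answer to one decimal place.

33.3%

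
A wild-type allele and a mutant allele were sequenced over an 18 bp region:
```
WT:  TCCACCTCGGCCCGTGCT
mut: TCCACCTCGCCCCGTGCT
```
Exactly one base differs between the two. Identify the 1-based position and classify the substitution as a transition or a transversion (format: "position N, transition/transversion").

The sequences differ only at position 10: G→C (purine→pyrimidine), a transversion.

position 10, transversion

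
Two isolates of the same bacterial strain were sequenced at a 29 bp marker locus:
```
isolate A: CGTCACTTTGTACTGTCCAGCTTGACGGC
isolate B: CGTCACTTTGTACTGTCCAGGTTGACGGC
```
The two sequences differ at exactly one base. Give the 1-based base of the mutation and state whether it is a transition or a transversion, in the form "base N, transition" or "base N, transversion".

base 21, transversion

Base 21 changes C→G. C is a pyrimidine and G is a purine, so this is a transversion.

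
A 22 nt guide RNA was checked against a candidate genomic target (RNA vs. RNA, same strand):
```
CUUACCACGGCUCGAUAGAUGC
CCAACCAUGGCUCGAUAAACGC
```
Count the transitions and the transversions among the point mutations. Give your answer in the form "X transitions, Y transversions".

Mismatches (1-based):
base 2: U→C (pyrimidine→pyrimidine, transition)
base 3: U→A (pyrimidine→purine, transversion)
base 8: C→U (pyrimidine→pyrimidine, transition)
base 18: G→A (purine→purine, transition)
base 20: U→C (pyrimidine→pyrimidine, transition)

4 transitions, 1 transversion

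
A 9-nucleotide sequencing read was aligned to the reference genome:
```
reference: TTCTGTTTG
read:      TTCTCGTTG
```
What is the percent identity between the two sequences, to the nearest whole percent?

Mismatches at positions 5, 6 (1-based): 2 of 9.
Identical positions: 7/9 = 77.78% → 78%.

78%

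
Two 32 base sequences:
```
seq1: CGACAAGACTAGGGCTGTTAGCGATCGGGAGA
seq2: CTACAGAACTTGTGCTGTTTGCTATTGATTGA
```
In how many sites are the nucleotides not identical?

11

Comparing position by position, 11 sites differ: 2 (G/T), 6 (A/G), 7 (G/A), 11 (A/T), 13 (G/T), 20 (A/T), 23 (G/T), 26 (C/T), 28 (G/A), 29 (G/T), 30 (A/T).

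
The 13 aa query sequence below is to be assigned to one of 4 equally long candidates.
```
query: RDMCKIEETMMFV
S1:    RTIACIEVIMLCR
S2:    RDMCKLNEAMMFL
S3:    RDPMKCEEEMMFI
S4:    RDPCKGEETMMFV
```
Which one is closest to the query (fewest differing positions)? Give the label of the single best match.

S4

Hamming distances to query — S1: 9; S2: 4; S3: 5; S4: 2.
Smallest is S4 with 2 mismatches.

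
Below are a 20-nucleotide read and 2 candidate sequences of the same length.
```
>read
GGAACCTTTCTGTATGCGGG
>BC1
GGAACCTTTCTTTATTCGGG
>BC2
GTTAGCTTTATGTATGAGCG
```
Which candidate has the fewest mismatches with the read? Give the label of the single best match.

Hamming distances to read — BC1: 2; BC2: 6.
Smallest is BC1 with 2 mismatches.

BC1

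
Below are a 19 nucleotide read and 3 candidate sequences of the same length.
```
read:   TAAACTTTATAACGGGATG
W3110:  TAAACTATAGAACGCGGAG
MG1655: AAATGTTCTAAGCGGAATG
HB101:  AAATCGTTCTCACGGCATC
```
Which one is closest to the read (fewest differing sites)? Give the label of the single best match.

W3110

Hamming distances to read — W3110: 5; MG1655: 8; HB101: 7.
Smallest is W3110 with 5 mismatches.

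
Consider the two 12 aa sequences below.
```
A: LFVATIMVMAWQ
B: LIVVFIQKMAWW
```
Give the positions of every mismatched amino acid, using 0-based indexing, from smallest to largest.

1, 3, 4, 6, 7, 11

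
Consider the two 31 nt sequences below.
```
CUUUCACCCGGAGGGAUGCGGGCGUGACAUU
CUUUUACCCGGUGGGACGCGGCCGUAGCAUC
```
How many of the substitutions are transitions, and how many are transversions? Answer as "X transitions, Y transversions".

5 transitions, 2 transversions

Transitions (purine↔purine or pyrimidine↔pyrimidine): 5 C→U, 17 U→C, 26 G→A, 27 A→G, 31 U→C.
Transversions (purine↔pyrimidine): 12 A→U, 22 G→C.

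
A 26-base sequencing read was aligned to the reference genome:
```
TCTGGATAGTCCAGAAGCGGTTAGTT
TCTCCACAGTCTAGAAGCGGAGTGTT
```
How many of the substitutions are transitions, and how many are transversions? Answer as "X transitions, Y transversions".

Mismatches (1-based):
position 4: G→C (purine→pyrimidine, transversion)
position 5: G→C (purine→pyrimidine, transversion)
position 7: T→C (pyrimidine→pyrimidine, transition)
position 12: C→T (pyrimidine→pyrimidine, transition)
position 21: T→A (pyrimidine→purine, transversion)
position 22: T→G (pyrimidine→purine, transversion)
position 23: A→T (purine→pyrimidine, transversion)

2 transitions, 5 transversions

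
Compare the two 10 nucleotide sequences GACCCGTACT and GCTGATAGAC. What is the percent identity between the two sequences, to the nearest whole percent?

9 positions differ (2, 3, 4, 5, 6, 7, 8, 9, 10), so 1 of 10 match: 1/10 = 10%.

10%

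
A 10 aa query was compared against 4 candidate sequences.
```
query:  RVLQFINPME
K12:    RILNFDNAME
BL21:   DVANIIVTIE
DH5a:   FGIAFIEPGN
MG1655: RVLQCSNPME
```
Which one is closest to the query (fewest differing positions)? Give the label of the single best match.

MG1655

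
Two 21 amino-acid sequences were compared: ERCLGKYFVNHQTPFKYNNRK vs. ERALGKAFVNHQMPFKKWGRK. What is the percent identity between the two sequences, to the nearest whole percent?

71%

6 positions differ (3, 7, 13, 17, 18, 19), so 15 of 21 match: 15/21 = 71.43%.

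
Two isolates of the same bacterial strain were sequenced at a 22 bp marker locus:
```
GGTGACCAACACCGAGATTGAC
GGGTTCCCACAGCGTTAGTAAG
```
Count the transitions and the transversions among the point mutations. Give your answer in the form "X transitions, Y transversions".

1 transition, 9 transversions

Mismatches (1-based):
base 3: T→G (pyrimidine→purine, transversion)
base 4: G→T (purine→pyrimidine, transversion)
base 5: A→T (purine→pyrimidine, transversion)
base 8: A→C (purine→pyrimidine, transversion)
base 12: C→G (pyrimidine→purine, transversion)
base 15: A→T (purine→pyrimidine, transversion)
base 16: G→T (purine→pyrimidine, transversion)
base 18: T→G (pyrimidine→purine, transversion)
base 20: G→A (purine→purine, transition)
base 22: C→G (pyrimidine→purine, transversion)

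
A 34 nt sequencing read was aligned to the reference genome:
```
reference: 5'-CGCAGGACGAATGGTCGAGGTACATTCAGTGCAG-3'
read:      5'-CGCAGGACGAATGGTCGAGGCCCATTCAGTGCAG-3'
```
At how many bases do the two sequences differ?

2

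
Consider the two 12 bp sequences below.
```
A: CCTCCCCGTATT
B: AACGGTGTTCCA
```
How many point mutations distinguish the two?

11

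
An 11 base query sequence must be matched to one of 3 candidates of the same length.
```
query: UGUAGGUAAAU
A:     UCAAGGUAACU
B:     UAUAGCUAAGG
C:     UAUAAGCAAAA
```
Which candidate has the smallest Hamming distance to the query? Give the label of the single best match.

A

A differs at 3 positions; B differs at 4 positions; C differs at 4 positions. The closest is A.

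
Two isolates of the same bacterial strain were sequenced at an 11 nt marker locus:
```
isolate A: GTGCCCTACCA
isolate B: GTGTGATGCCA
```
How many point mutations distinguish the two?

The sequences differ at bases 4, 5, 6, 8 (1-based) — 4 in total.

4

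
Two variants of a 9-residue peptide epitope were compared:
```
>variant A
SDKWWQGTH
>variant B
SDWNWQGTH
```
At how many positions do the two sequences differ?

2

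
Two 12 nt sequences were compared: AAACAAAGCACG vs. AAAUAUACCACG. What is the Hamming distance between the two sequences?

The sequences differ at bases 4, 6, 8 (1-based) — 3 in total.

3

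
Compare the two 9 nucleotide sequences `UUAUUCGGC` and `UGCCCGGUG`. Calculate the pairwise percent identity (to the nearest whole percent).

22%

Mismatches at positions 2, 3, 4, 5, 6, 8, 9 (1-based): 7 of 9.
Identical positions: 2/9 = 22.22% → 22%.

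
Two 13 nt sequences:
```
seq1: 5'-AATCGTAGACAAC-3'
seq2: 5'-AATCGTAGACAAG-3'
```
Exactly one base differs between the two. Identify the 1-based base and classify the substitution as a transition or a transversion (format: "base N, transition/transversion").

base 13, transversion

The sequences differ only at base 13: C→G (pyrimidine→purine), a transversion.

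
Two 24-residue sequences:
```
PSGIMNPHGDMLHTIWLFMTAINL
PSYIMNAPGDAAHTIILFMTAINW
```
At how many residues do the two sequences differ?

Mismatches (1-based): residue 3: G→Y; residue 7: P→A; residue 8: H→P; residue 11: M→A; residue 12: L→A; residue 16: W→I; residue 24: L→W.

7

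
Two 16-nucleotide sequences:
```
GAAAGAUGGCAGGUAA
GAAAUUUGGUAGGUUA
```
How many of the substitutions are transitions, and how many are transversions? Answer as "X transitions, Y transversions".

1 transition, 3 transversions

Transitions (purine↔purine or pyrimidine↔pyrimidine): 10 C→U.
Transversions (purine↔pyrimidine): 5 G→U, 6 A→U, 15 A→U.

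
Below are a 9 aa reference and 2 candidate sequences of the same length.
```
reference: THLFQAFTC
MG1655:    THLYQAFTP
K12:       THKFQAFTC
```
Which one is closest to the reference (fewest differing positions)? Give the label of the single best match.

K12

MG1655 differs at 2 positions; K12 differs at 1 position. The closest is K12.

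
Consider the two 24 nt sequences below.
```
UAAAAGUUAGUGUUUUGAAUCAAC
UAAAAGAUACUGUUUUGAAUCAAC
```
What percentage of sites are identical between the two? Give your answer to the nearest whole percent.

92%

2 positions differ (7, 10), so 22 of 24 match: 22/24 = 91.67%.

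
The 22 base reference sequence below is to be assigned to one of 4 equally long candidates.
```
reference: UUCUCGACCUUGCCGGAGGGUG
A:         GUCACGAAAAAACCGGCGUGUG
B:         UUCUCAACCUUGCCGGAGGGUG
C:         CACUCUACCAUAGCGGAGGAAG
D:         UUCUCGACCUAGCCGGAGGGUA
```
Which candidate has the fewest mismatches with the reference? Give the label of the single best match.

B

A differs at 9 positions; B differs at 1 position; C differs at 8 positions; D differs at 2 positions. The closest is B.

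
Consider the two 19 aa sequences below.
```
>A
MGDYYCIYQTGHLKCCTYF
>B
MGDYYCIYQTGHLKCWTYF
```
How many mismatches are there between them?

1

The sequences differ at residues 16 (1-based) — 1 in total.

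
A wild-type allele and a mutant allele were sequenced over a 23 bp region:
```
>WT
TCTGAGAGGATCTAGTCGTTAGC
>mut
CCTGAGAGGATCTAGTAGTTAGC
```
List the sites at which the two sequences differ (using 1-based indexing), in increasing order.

Differences at site 1 (T→C), site 17 (C→A).

1, 17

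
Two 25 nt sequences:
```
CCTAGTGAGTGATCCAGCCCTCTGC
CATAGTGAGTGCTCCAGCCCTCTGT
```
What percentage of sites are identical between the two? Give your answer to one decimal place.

88.0%

Mismatches at positions 2, 12, 25 (1-based): 3 of 25.
Identical positions: 22/25 = 88% → 88.0%.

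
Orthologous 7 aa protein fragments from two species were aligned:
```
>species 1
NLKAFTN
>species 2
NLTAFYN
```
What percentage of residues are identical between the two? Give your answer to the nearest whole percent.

Mismatches at positions 3, 6 (1-based): 2 of 7.
Identical positions: 5/7 = 71.43% → 71%.

71%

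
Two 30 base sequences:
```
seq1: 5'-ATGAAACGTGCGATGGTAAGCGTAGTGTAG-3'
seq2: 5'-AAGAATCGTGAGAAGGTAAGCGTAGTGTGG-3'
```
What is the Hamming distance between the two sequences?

5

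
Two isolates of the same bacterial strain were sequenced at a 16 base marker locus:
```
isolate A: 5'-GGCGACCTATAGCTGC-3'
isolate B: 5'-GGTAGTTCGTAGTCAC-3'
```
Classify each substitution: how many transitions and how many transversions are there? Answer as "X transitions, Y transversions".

10 transitions, 0 transversions

Mismatches (1-based):
position 3: C→T (pyrimidine→pyrimidine, transition)
position 4: G→A (purine→purine, transition)
position 5: A→G (purine→purine, transition)
position 6: C→T (pyrimidine→pyrimidine, transition)
position 7: C→T (pyrimidine→pyrimidine, transition)
position 8: T→C (pyrimidine→pyrimidine, transition)
position 9: A→G (purine→purine, transition)
position 13: C→T (pyrimidine→pyrimidine, transition)
position 14: T→C (pyrimidine→pyrimidine, transition)
position 15: G→A (purine→purine, transition)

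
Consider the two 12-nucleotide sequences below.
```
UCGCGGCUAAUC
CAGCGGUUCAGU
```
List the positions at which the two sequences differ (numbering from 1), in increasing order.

1, 2, 7, 9, 11, 12

Scanning 1-based: 1: U/C; 2: C/A; 7: C/U; 9: A/C; 11: U/G; 12: C/U.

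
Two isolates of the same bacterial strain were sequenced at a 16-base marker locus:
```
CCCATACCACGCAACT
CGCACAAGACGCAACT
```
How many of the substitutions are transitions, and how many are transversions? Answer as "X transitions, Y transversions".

1 transition, 3 transversions

Mismatches (1-based):
position 2: C→G (pyrimidine→purine, transversion)
position 5: T→C (pyrimidine→pyrimidine, transition)
position 7: C→A (pyrimidine→purine, transversion)
position 8: C→G (pyrimidine→purine, transversion)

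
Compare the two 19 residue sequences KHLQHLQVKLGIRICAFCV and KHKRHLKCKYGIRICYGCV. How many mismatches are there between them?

7

Mismatches (1-based): position 3: L→K; position 4: Q→R; position 7: Q→K; position 8: V→C; position 10: L→Y; position 16: A→Y; position 17: F→G.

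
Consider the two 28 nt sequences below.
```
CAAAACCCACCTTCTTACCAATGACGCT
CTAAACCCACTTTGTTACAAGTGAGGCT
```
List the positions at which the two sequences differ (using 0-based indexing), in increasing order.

Scanning 0-based: 1: A/T; 10: C/T; 13: C/G; 18: C/A; 20: A/G; 24: C/G.

1, 10, 13, 18, 20, 24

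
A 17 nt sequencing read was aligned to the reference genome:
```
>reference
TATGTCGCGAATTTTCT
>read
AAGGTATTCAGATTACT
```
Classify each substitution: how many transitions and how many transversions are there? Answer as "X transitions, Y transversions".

2 transitions, 7 transversions

Mismatches (1-based):
position 1: T→A (pyrimidine→purine, transversion)
position 3: T→G (pyrimidine→purine, transversion)
position 6: C→A (pyrimidine→purine, transversion)
position 7: G→T (purine→pyrimidine, transversion)
position 8: C→T (pyrimidine→pyrimidine, transition)
position 9: G→C (purine→pyrimidine, transversion)
position 11: A→G (purine→purine, transition)
position 12: T→A (pyrimidine→purine, transversion)
position 15: T→A (pyrimidine→purine, transversion)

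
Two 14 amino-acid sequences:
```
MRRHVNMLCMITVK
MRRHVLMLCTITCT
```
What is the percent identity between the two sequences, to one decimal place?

71.4%

4 positions differ (6, 10, 13, 14), so 10 of 14 match: 10/14 = 71.43%.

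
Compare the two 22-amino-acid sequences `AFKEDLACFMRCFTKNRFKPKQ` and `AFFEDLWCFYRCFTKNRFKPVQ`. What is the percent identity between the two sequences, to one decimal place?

81.8%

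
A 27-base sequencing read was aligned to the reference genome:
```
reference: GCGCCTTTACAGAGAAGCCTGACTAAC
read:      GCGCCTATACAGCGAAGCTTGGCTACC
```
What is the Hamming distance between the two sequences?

Comparing position by position, 5 positions differ: 7 (T/A), 13 (A/C), 19 (C/T), 22 (A/G), 26 (A/C).

5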